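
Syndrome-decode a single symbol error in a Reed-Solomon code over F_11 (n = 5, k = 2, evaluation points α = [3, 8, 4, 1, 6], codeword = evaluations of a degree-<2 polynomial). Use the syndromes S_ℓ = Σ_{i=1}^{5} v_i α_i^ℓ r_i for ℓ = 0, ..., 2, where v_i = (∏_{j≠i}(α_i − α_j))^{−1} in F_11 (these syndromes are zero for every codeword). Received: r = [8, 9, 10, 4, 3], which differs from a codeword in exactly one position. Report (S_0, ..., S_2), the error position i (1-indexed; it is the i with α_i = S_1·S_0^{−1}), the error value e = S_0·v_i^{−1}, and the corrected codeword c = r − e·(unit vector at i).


S = (7, 1, 8), error at position 2, error magnitude e = 2, c = [8, 7, 10, 4, 3].

Step 1: column multipliers v_i = (∏_{j≠i}(α_i − α_j))^{−1} mod 11.
  i = 1 (α = 3): (3−8)(3−4)(3−1)(3−6) = (−5)·(−1)·2·(−3) = −30 ≡ 3, so v_1 = 3^{−1} = 4 (mod 11).
  i = 2 (α = 8): (8−3)(8−4)(8−1)(8−6) = 5·4·7·2 = 280 ≡ 5, so v_2 = 5^{−1} = 9 (mod 11).
  i = 3 (α = 4): (4−3)(4−8)(4−1)(4−6) = 1·(−4)·3·(−2) = 24 ≡ 2, so v_3 = 2^{−1} = 6 (mod 11).
  i = 4 (α = 1): (1−3)(1−8)(1−4)(1−6) = (−2)·(−7)·(−3)·(−5) = 210 ≡ 1, so v_4 = 1^{−1} = 1 (mod 11).
  i = 5 (α = 6): (6−3)(6−8)(6−4)(6−1) = 3·(−2)·2·5 = −60 ≡ 6, so v_5 = 6^{−1} = 2 (mod 11).
  v = [4, 9, 6, 1, 2].
Step 2: syndromes of r = [8, 9, 10, 4, 3] (all sums mod 11).
  S_0 = Σ v_i r_i = 4·8 + 9·9 + 6·10 + 1·4 + 2·3 = 183 ≡ 7.
  S_1 = Σ v_i α_i r_i = 4·3·8 + 9·8·9 + 6·4·10 + 1·1·4 + 2·6·3 = 1024 ≡ 1.
  α_i^2 mod 11 = [9, 9, 5, 1, 3].
  S_2 = Σ v_i α_i^2 r_i = 4·9·8 + 9·9·9 + 6·5·10 + 1·1·4 + 2·3·3 = 1339 ≡ 8.
  S = (7, 1, 8) ≠ 0, so r is not a codeword (an error is present).
Step 3: locate the error. For a single error e at position i, S_ℓ = v_i·e·α_i^ℓ, so α_err = S_1/S_0.
  S_0^{−1} = 7^{−1} = 8 (mod 11), so α_err = 1·8 = 8 ≡ 8 = α_2. Error position i = 2.
  Consistency check: S_2/S_1 = 8·1 = 8 ≡ 8 = α_err ✓ (single-error assumption holds).
Step 4: error magnitude e = S_0/v_2 = S_0·∏_{j≠2}(α_2 − α_j) = 7·5 = 35 ≡ 2 (mod 11).
Step 5: correct position 2: c_2 = r_2 − e = 9 − 2 ≡ 7 (mod 11). Hence c = [8, 7, 10, 4, 3].
  Check: interpolating c through the α_i gives m(x) = 2 + 2·x (degree < 2) with m(α_i) = c_i for every i, so c is indeed a codeword.


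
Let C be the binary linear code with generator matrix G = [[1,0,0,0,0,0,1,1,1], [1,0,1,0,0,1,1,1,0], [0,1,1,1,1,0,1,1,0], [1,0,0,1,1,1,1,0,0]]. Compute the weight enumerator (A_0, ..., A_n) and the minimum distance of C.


Weight distribution: A_0 = 1, A_2 = 1, A_3 = 1, A_4 = 3, A_5 = 6, A_6 = 3, A_7 = 1. Minimum distance d = 2.

Enumerate all 2^4 = 16 messages m ∈ F_2^4.
For each, compute codeword c = mG in F_2^9, then tally its weight.
  m = 0000 → c = 000000000, weight = 0.
  m = 1000 → c = 100000111, weight = 4.
  m = 0100 → c = 101001110, weight = 5.
  m = 1100 → c = 001001001, weight = 3.
  m = 0010 → c = 011110110, weight = 6.
  m = 1010 → c = 111110001, weight = 6.
  m = 0110 → c = 110111000, weight = 5.
  m = 1110 → c = 010111111, weight = 7.
  m = 0001 → c = 100111100, weight = 5.
  m = 1001 → c = 000111011, weight = 5.
  m = 0101 → c = 001110010, weight = 4.
  m = 1101 → c = 101110101, weight = 6.
  m = 0011 → c = 111001010, weight = 5.
  m = 1011 → c = 011001101, weight = 5.
  m = 0111 → c = 010000100, weight = 2.
  m = 1111 → c = 110000011, weight = 4.
Tally weights:
  weight 0: 1 codewords.
  weight 2: 1 codewords.
  weight 3: 1 codewords.
  weight 4: 3 codewords.
  weight 5: 6 codewords.
  weight 6: 3 codewords.
  weight 7: 1 codewords.
Minimum distance d = smallest w > 0 with A_w > 0 = 2.
Sanity: Σ A_w = 16 = 2^4 = 16 ✓.


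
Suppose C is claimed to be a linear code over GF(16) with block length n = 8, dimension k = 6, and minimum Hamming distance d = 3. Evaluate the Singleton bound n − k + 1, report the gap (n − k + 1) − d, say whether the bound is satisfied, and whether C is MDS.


Singleton RHS = n − k + 1 = 3, slack = 0, bound satisfied, MDS.

Singleton bound: d ≤ n − k + 1.
Here n = 8, k = 6, so n − k + 1 = 3.
Given d = 3, check d ≤ 3: YES.
Slack = (n − k + 1) − d = 0.
The code is MDS (slack = 0).
Description: the claimed parameters are [8, 6, 3]_16; such a code would be MDS (meets Singleton bound).


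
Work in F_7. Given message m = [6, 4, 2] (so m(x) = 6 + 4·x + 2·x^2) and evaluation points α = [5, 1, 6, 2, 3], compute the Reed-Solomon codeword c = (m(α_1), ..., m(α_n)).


c = [6, 5, 4, 1, 1]

Message polynomial: m(x) = 6 + 4·x + 2·x^2 (mod 7).
For each evaluation point α_i, compute m(α_i) mod 7:
  α_1 = 5: Horner steps 2 → 0 → 6, so m(5) = 6.
  α_2 = 1: Horner steps 2 → 6 → 5, so m(1) = 5.
  α_3 = 6: Horner steps 2 → 2 → 4, so m(6) = 4.
  α_4 = 2: Horner steps 2 → 1 → 1, so m(2) = 1.
  α_5 = 3: Horner steps 2 → 3 → 1, so m(3) = 1.
Codeword c = [6, 5, 4, 1, 1] ∈ F_7^5.


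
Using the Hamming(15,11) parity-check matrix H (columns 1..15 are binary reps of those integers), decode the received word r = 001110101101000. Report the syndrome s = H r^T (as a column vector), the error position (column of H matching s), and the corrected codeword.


s = (1, 0, 1, 0)^T, error position = 10, corrected codeword c = 001110101001000

Compute s = H r^T mod 2 one row at a time:
  s_1 = 0 + 1 + 1 + 0 + 1 + 0 + 0 + 0 = 3 ≡ 1 (mod 2).
  s_2 = 1 + 1 + 0 + 1 + 1 + 0 + 0 + 0 = 4 ≡ 0 (mod 2).
  s_3 = 0 + 1 + 0 + 1 + 1 + 0 + 0 + 0 = 3 ≡ 1 (mod 2).
  s_4 = 0 + 1 + 1 + 1 + 1 + 0 + 0 + 0 = 4 ≡ 0 (mod 2).
s = (1, 0, 1, 0)^T — this equals column 10 of H (binary 1010), so error is at position 10.
Correct: flip bit 10 of r = 001110101101000 to get c = 001110101001000.


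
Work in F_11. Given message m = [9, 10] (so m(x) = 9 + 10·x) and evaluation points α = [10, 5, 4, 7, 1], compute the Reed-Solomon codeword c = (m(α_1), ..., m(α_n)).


c = [10, 4, 5, 2, 8]

Message polynomial: m(x) = 9 + 10·x (mod 11).
For each evaluation point α_i, compute m(α_i) mod 11:
  α_1 = 10: Horner steps 10 → 10, so m(10) = 10.
  α_2 = 5: Horner steps 10 → 4, so m(5) = 4.
  α_3 = 4: Horner steps 10 → 5, so m(4) = 5.
  α_4 = 7: Horner steps 10 → 2, so m(7) = 2.
  α_5 = 1: Horner steps 10 → 8, so m(1) = 8.
Codeword c = [10, 4, 5, 2, 8] ∈ F_11^5.


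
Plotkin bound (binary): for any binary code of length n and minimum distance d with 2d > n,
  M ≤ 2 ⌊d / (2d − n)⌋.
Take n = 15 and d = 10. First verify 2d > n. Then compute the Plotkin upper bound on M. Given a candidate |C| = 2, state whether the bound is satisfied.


Plotkin bound M ≤ 4; given |C| = 2 ≤ bound (satisfied).

Check applicability: 2d = 20, n = 15.
2d − n = 5 > 0, so Plotkin applies.
Compute d/(2d−n) = 10/5 ≈ 2.0000.
⌊d/(2d−n)⌋ = 2.
Plotkin bound: M ≤ 2·2 = 4.
Given |C| = 2, check: satisfied.
This |C| is below the Plotkin bound.


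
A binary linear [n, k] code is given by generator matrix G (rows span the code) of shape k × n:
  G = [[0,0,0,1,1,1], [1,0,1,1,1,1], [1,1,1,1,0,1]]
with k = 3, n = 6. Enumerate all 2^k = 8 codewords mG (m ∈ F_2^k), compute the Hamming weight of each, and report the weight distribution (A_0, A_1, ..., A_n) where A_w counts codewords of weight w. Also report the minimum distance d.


Weight distribution: A_0 = 1, A_2 = 2, A_3 = 2, A_4 = 1, A_5 = 2. Minimum distance d = 2.

Enumerate all 2^3 = 8 messages m ∈ F_2^3.
For each, compute codeword c = mG in F_2^6, then tally its weight.
  m = 000 → c = 000000, weight = 0.
  m = 100 → c = 000111, weight = 3.
  m = 010 → c = 101111, weight = 5.
  m = 110 → c = 101000, weight = 2.
  m = 001 → c = 111101, weight = 5.
  m = 101 → c = 111010, weight = 4.
  m = 011 → c = 010010, weight = 2.
  m = 111 → c = 010101, weight = 3.
Tally weights:
  weight 0: 1 codewords.
  weight 2: 2 codewords.
  weight 3: 2 codewords.
  weight 4: 1 codewords.
  weight 5: 2 codewords.
Minimum distance d = smallest w > 0 with A_w > 0 = 2.
Sanity: Σ A_w = 8 = 2^3 = 8 ✓.


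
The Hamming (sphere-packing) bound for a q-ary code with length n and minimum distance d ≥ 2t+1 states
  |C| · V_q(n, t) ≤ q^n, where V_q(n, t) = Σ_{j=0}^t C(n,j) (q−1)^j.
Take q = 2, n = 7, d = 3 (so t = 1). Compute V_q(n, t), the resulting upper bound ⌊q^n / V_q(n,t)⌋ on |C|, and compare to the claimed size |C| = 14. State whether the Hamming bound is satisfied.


V_q(n, t) = 8, q^n = 128, Hamming bound = 16, |C| = 14 ≤ bound (satisfied).

Step 1: Compute V_q(n, t) = Σ_{j=0}^1 C(n, j) (q−1)^j.
  j = 0: C(7,0)·(1)^0 = 1·1 = 1.
  j = 1: C(7,1)·(1)^1 = 7·1 = 7.
  V_q(n, t) = 1 + 7 = 8.
Step 2: q^n = 2^7 = 128.
Step 3: Hamming bound ⌊q^n / V_q(n,t)⌋ = ⌊128/8⌋ = 16.
Step 4: Compare |C| = 14 to 16: satisfied.
The claimed |C| lies below the Hamming bound.


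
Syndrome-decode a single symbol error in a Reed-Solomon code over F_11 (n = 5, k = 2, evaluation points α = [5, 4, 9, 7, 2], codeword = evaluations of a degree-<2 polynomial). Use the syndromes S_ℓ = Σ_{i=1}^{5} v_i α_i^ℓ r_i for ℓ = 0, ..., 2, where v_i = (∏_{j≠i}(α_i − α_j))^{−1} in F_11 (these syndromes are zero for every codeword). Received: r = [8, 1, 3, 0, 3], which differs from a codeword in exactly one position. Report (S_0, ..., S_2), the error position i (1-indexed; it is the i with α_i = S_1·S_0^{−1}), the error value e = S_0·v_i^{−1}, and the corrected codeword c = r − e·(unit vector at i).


S = (5, 10, 9), error at position 5, error magnitude e = 5, c = [8, 1, 3, 0, 9].

Step 1: column multipliers v_i = (∏_{j≠i}(α_i − α_j))^{−1} mod 11.
  i = 1 (α = 5): (5−4)(5−9)(5−7)(5−2) = 1·(−4)·(−2)·3 = 24 ≡ 2, so v_1 = 2^{−1} = 6 (mod 11).
  i = 2 (α = 4): (4−5)(4−9)(4−7)(4−2) = (−1)·(−5)·(−3)·2 = −30 ≡ 3, so v_2 = 3^{−1} = 4 (mod 11).
  i = 3 (α = 9): (9−5)(9−4)(9−7)(9−2) = 4·5·2·7 = 280 ≡ 5, so v_3 = 5^{−1} = 9 (mod 11).
  i = 4 (α = 7): (7−5)(7−4)(7−9)(7−2) = 2·3·(−2)·5 = −60 ≡ 6, so v_4 = 6^{−1} = 2 (mod 11).
  i = 5 (α = 2): (2−5)(2−4)(2−9)(2−7) = (−3)·(−2)·(−7)·(−5) = 210 ≡ 1, so v_5 = 1^{−1} = 1 (mod 11).
  v = [6, 4, 9, 2, 1].
Step 2: syndromes of r = [8, 1, 3, 0, 3] (all sums mod 11).
  S_0 = Σ v_i r_i = 6·8 + 4·1 + 9·3 + 2·0 + 1·3 = 82 ≡ 5.
  S_1 = Σ v_i α_i r_i = 6·5·8 + 4·4·1 + 9·9·3 + 2·7·0 + 1·2·3 = 505 ≡ 10.
  α_i^2 mod 11 = [3, 5, 4, 5, 4].
  S_2 = Σ v_i α_i^2 r_i = 6·3·8 + 4·5·1 + 9·4·3 + 2·5·0 + 1·4·3 = 284 ≡ 9.
  S = (5, 10, 9) ≠ 0, so r is not a codeword (an error is present).
Step 3: locate the error. For a single error e at position i, S_ℓ = v_i·e·α_i^ℓ, so α_err = S_1/S_0.
  S_0^{−1} = 5^{−1} = 9 (mod 11), so α_err = 10·9 = 90 ≡ 2 = α_5. Error position i = 5.
  Consistency check: S_2/S_1 = 9·10 = 90 ≡ 2 = α_err ✓ (single-error assumption holds).
Step 4: error magnitude e = S_0/v_5 = S_0·∏_{j≠5}(α_5 − α_j) = 5·1 = 5 ≡ 5 (mod 11).
Step 5: correct position 5: c_5 = r_5 − e = 3 − 5 ≡ 9 (mod 11). Hence c = [8, 1, 3, 0, 9].
  Check: interpolating c through the α_i gives m(x) = 6 + 7·x (degree < 2) with m(α_i) = c_i for every i, so c is indeed a codeword.


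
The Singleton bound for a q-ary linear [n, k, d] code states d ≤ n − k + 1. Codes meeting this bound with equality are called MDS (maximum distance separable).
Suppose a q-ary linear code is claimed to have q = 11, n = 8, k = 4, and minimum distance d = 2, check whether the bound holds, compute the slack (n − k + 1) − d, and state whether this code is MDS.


Singleton RHS = n − k + 1 = 5, slack = 3, bound satisfied, not MDS.

Singleton bound: d ≤ n − k + 1.
Here n = 8, k = 4, so n − k + 1 = 5.
Given d = 2, check d ≤ 5: YES.
Slack = (n − k + 1) − d = 3.
The code is NOT MDS (slack = 3 > 0).
Description: the claimed parameters are [8, 4, 2]_11; such a code would be non-MDS.


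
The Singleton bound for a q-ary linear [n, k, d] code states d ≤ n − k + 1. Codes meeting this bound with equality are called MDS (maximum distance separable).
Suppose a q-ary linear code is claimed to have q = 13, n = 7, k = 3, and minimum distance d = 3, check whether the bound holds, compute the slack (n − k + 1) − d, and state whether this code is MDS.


Singleton RHS = n − k + 1 = 5, slack = 2, bound satisfied, not MDS.

Singleton bound: d ≤ n − k + 1.
Here n = 7, k = 3, so n − k + 1 = 5.
Given d = 3, check d ≤ 5: YES.
Slack = (n − k + 1) − d = 2.
The code is NOT MDS (slack = 2 > 0).
Description: the claimed parameters are [7, 3, 3]_13; such a code would be non-MDS.


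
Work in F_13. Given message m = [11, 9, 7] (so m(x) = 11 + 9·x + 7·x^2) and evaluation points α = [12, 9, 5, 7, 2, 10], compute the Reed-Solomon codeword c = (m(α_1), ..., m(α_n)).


c = [9, 9, 10, 1, 5, 8]

Message polynomial: m(x) = 11 + 9·x + 7·x^2 (mod 13).
For each evaluation point α_i, compute m(α_i) mod 13:
  α_1 = 12: Horner steps 7 → 2 → 9, so m(12) = 9.
  α_2 = 9: Horner steps 7 → 7 → 9, so m(9) = 9.
  α_3 = 5: Horner steps 7 → 5 → 10, so m(5) = 10.
  α_4 = 7: Horner steps 7 → 6 → 1, so m(7) = 1.
  α_5 = 2: Horner steps 7 → 10 → 5, so m(2) = 5.
  α_6 = 10: Horner steps 7 → 1 → 8, so m(10) = 8.
Codeword c = [9, 9, 10, 1, 5, 8] ∈ F_13^6.


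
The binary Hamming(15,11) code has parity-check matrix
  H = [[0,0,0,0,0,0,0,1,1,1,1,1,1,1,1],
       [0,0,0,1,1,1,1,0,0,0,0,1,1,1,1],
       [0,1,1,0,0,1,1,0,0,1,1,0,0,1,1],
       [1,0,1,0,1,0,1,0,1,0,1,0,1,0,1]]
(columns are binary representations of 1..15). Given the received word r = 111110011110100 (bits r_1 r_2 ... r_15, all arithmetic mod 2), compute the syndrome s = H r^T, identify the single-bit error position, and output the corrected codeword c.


s = (1, 1, 0, 0)^T, error position = 12, corrected codeword c = 111110011111100

Compute s = H r^T mod 2 one row at a time:
  s_1 = 1 + 1 + 1 + 1 + 0 + 1 + 0 + 0 = 5 ≡ 1 (mod 2).
  s_2 = 1 + 1 + 0 + 0 + 0 + 1 + 0 + 0 = 3 ≡ 1 (mod 2).
  s_3 = 1 + 1 + 0 + 0 + 1 + 1 + 0 + 0 = 4 ≡ 0 (mod 2).
  s_4 = 1 + 1 + 1 + 0 + 1 + 1 + 1 + 0 = 6 ≡ 0 (mod 2).
s = (1, 1, 0, 0)^T — this equals column 12 of H (binary 1100), so error is at position 12.
Correct: flip bit 12 of r = 111110011110100 to get c = 111110011111100.


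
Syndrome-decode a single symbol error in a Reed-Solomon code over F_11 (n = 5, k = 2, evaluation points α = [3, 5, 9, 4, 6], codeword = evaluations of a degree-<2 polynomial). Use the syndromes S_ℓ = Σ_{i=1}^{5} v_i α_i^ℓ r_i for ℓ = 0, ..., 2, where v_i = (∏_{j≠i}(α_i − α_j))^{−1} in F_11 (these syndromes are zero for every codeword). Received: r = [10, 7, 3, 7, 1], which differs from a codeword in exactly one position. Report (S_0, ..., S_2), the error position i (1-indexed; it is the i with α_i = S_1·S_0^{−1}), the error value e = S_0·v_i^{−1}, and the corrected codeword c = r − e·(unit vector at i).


S = (10, 6, 8), error at position 2, error magnitude e = 3, c = [10, 4, 3, 7, 1].

Step 1: column multipliers v_i = (∏_{j≠i}(α_i − α_j))^{−1} mod 11.
  i = 1 (α = 3): (3−5)(3−9)(3−4)(3−6) = (−2)·(−6)·(−1)·(−3) = 36 ≡ 3, so v_1 = 3^{−1} = 4 (mod 11).
  i = 2 (α = 5): (5−3)(5−9)(5−4)(5−6) = 2·(−4)·1·(−1) = 8 ≡ 8, so v_2 = 8^{−1} = 7 (mod 11).
  i = 3 (α = 9): (9−3)(9−5)(9−4)(9−6) = 6·4·5·3 = 360 ≡ 8, so v_3 = 8^{−1} = 7 (mod 11).
  i = 4 (α = 4): (4−3)(4−5)(4−9)(4−6) = 1·(−1)·(−5)·(−2) = −10 ≡ 1, so v_4 = 1^{−1} = 1 (mod 11).
  i = 5 (α = 6): (6−3)(6−5)(6−9)(6−4) = 3·1·(−3)·2 = −18 ≡ 4, so v_5 = 4^{−1} = 3 (mod 11).
  v = [4, 7, 7, 1, 3].
Step 2: syndromes of r = [10, 7, 3, 7, 1] (all sums mod 11).
  S_0 = Σ v_i r_i = 4·10 + 7·7 + 7·3 + 1·7 + 3·1 = 120 ≡ 10.
  S_1 = Σ v_i α_i r_i = 4·3·10 + 7·5·7 + 7·9·3 + 1·4·7 + 3·6·1 = 600 ≡ 6.
  α_i^2 mod 11 = [9, 3, 4, 5, 3].
  S_2 = Σ v_i α_i^2 r_i = 4·9·10 + 7·3·7 + 7·4·3 + 1·5·7 + 3·3·1 = 635 ≡ 8.
  S = (10, 6, 8) ≠ 0, so r is not a codeword (an error is present).
Step 3: locate the error. For a single error e at position i, S_ℓ = v_i·e·α_i^ℓ, so α_err = S_1/S_0.
  S_0^{−1} = 10^{−1} = 10 (mod 11), so α_err = 6·10 = 60 ≡ 5 = α_2. Error position i = 2.
  Consistency check: S_2/S_1 = 8·2 = 16 ≡ 5 = α_err ✓ (single-error assumption holds).
Step 4: error magnitude e = S_0/v_2 = S_0·∏_{j≠2}(α_2 − α_j) = 10·8 = 80 ≡ 3 (mod 11).
Step 5: correct position 2: c_2 = r_2 − e = 7 − 3 ≡ 4 (mod 11). Hence c = [10, 4, 3, 7, 1].
  Check: interpolating c through the α_i gives m(x) = 8 + 8·x (degree < 2) with m(α_i) = c_i for every i, so c is indeed a codeword.


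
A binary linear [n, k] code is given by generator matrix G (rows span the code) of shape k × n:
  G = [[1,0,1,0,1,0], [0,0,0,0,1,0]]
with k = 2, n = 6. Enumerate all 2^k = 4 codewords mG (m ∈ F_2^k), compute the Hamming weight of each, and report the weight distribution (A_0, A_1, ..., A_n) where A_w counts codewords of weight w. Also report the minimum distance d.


Weight distribution: A_0 = 1, A_1 = 1, A_2 = 1, A_3 = 1. Minimum distance d = 1.

Enumerate all 2^2 = 4 messages m ∈ F_2^2.
For each, compute codeword c = mG in F_2^6, then tally its weight.
  m = 00 → c = 000000, weight = 0.
  m = 10 → c = 101010, weight = 3.
  m = 01 → c = 000010, weight = 1.
  m = 11 → c = 101000, weight = 2.
Tally weights:
  weight 0: 1 codewords.
  weight 1: 1 codewords.
  weight 2: 1 codewords.
  weight 3: 1 codewords.
Minimum distance d = smallest w > 0 with A_w > 0 = 1.
Sanity: Σ A_w = 4 = 2^2 = 4 ✓.


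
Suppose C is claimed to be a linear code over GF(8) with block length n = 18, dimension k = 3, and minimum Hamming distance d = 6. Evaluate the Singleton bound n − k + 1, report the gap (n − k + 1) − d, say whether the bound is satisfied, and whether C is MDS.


Singleton RHS = n − k + 1 = 16, slack = 10, bound satisfied, not MDS.

Singleton bound: d ≤ n − k + 1.
Here n = 18, k = 3, so n − k + 1 = 16.
Given d = 6, check d ≤ 16: YES.
Slack = (n − k + 1) − d = 10.
The code is NOT MDS (slack = 10 > 0).
Description: the claimed parameters are [18, 3, 6]_8; such a code would be non-MDS.


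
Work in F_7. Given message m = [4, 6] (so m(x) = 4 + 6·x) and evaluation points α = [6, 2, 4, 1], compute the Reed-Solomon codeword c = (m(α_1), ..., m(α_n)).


c = [5, 2, 0, 3]

Message polynomial: m(x) = 4 + 6·x (mod 7).
For each evaluation point α_i, compute m(α_i) mod 7:
  α_1 = 6: Horner steps 6 → 5, so m(6) = 5.
  α_2 = 2: Horner steps 6 → 2, so m(2) = 2.
  α_3 = 4: Horner steps 6 → 0, so m(4) = 0.
  α_4 = 1: Horner steps 6 → 3, so m(1) = 3.
Codeword c = [5, 2, 0, 3] ∈ F_7^4.


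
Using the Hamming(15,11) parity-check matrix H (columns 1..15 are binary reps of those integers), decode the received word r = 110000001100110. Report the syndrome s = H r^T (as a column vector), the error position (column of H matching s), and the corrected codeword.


s = (0, 0, 1, 1)^T, error position = 3, corrected codeword c = 111000001100110

Compute s = H r^T mod 2 one row at a time:
  s_1 = 0 + 1 + 1 + 0 + 0 + 1 + 1 + 0 = 4 ≡ 0 (mod 2).
  s_2 = 0 + 0 + 0 + 0 + 0 + 1 + 1 + 0 = 2 ≡ 0 (mod 2).
  s_3 = 1 + 0 + 0 + 0 + 1 + 0 + 1 + 0 = 3 ≡ 1 (mod 2).
  s_4 = 1 + 0 + 0 + 0 + 1 + 0 + 1 + 0 = 3 ≡ 1 (mod 2).
s = (0, 0, 1, 1)^T — this equals column 3 of H (binary 0011), so error is at position 3.
Correct: flip bit 3 of r = 110000001100110 to get c = 111000001100110.


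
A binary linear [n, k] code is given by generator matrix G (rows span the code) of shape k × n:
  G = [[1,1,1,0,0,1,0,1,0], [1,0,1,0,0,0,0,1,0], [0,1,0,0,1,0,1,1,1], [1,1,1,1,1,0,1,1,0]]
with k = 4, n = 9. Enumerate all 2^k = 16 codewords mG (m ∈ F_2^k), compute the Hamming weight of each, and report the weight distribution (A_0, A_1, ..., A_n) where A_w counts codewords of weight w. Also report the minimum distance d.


Weight distribution: A_0 = 1, A_2 = 1, A_3 = 2, A_4 = 3, A_5 = 4, A_6 = 3, A_7 = 2. Minimum distance d = 2.

Enumerate all 2^4 = 16 messages m ∈ F_2^4.
For each, compute codeword c = mG in F_2^9, then tally its weight.
  m = 0000 → c = 000000000, weight = 0.
  m = 1000 → c = 111001010, weight = 5.
  m = 0100 → c = 101000010, weight = 3.
  m = 1100 → c = 010001000, weight = 2.
  m = 0010 → c = 010010111, weight = 5.
  m = 1010 → c = 101011101, weight = 6.
  m = 0110 → c = 111010101, weight = 6.
  m = 1110 → c = 000011111, weight = 5.
  m = 0001 → c = 111110110, weight = 7.
  m = 1001 → c = 000111100, weight = 4.
  m = 0101 → c = 010110100, weight = 4.
  m = 1101 → c = 101111110, weight = 7.
  m = 0011 → c = 101100001, weight = 4.
  m = 1011 → c = 010101011, weight = 5.
  m = 0111 → c = 000100011, weight = 3.
  m = 1111 → c = 111101001, weight = 6.
Tally weights:
  weight 0: 1 codewords.
  weight 2: 1 codewords.
  weight 3: 2 codewords.
  weight 4: 3 codewords.
  weight 5: 4 codewords.
  weight 6: 3 codewords.
  weight 7: 2 codewords.
Minimum distance d = smallest w > 0 with A_w > 0 = 2.
Sanity: Σ A_w = 16 = 2^4 = 16 ✓.


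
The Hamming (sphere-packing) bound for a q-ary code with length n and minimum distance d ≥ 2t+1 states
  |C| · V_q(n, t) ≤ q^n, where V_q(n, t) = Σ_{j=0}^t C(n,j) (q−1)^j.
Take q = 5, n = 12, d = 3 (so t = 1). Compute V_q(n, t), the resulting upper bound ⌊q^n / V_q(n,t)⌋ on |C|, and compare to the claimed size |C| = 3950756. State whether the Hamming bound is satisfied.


V_q(n, t) = 49, q^n = 244140625, Hamming bound = 4982461, |C| = 3950756 ≤ bound (satisfied).

Step 1: Compute V_q(n, t) = Σ_{j=0}^1 C(n, j) (q−1)^j.
  j = 0: C(12,0)·(4)^0 = 1·1 = 1.
  j = 1: C(12,1)·(4)^1 = 12·4 = 48.
  V_q(n, t) = 1 + 48 = 49.
Step 2: q^n = 5^12 = 244140625.
Step 3: Hamming bound ⌊q^n / V_q(n,t)⌋ = ⌊244140625/49⌋ = 4982461.
Step 4: Compare |C| = 3950756 to 4982461: satisfied.
The claimed |C| lies below the Hamming bound.


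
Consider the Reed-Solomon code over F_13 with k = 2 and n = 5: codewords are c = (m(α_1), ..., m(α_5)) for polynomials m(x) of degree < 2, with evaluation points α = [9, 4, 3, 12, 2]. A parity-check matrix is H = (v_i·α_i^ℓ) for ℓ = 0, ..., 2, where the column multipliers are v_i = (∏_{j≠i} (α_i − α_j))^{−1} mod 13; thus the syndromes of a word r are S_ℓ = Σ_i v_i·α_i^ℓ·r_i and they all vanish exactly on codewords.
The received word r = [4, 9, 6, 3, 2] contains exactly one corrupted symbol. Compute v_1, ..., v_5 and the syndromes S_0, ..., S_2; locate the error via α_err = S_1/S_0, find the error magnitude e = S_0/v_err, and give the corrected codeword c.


S = (6, 11, 5), error at position 2, error magnitude e = 12, c = [4, 10, 6, 3, 2].

Step 1: column multipliers v_i = (∏_{j≠i}(α_i − α_j))^{−1} mod 13.
  i = 1 (α = 9): (9−4)(9−3)(9−12)(9−2) = 5·6·(−3)·7 = −630 ≡ 7, so v_1 = 7^{−1} = 2 (mod 13).
  i = 2 (α = 4): (4−9)(4−3)(4−12)(4−2) = (−5)·1·(−8)·2 = 80 ≡ 2, so v_2 = 2^{−1} = 7 (mod 13).
  i = 3 (α = 3): (3−9)(3−4)(3−12)(3−2) = (−6)·(−1)·(−9)·1 = −54 ≡ 11, so v_3 = 11^{−1} = 6 (mod 13).
  i = 4 (α = 12): (12−9)(12−4)(12−3)(12−2) = 3·8·9·10 = 2160 ≡ 2, so v_4 = 2^{−1} = 7 (mod 13).
  i = 5 (α = 2): (2−9)(2−4)(2−3)(2−12) = (−7)·(−2)·(−1)·(−10) = 140 ≡ 10, so v_5 = 10^{−1} = 4 (mod 13).
  v = [2, 7, 6, 7, 4].
Step 2: syndromes of r = [4, 9, 6, 3, 2] (all sums mod 13).
  S_0 = Σ v_i r_i = 2·4 + 7·9 + 6·6 + 7·3 + 4·2 = 136 ≡ 6.
  S_1 = Σ v_i α_i r_i = 2·9·4 + 7·4·9 + 6·3·6 + 7·12·3 + 4·2·2 = 700 ≡ 11.
  α_i^2 mod 13 = [3, 3, 9, 1, 4].
  S_2 = Σ v_i α_i^2 r_i = 2·3·4 + 7·3·9 + 6·9·6 + 7·1·3 + 4·4·2 = 590 ≡ 5.
  S = (6, 11, 5) ≠ 0, so r is not a codeword (an error is present).
Step 3: locate the error. For a single error e at position i, S_ℓ = v_i·e·α_i^ℓ, so α_err = S_1/S_0.
  S_0^{−1} = 6^{−1} = 11 (mod 13), so α_err = 11·11 = 121 ≡ 4 = α_2. Error position i = 2.
  Consistency check: S_2/S_1 = 5·6 = 30 ≡ 4 = α_err ✓ (single-error assumption holds).
Step 4: error magnitude e = S_0/v_2 = S_0·∏_{j≠2}(α_2 − α_j) = 6·2 = 12 ≡ 12 (mod 13).
Step 5: correct position 2: c_2 = r_2 − e = 9 − 12 ≡ 10 (mod 13). Hence c = [4, 10, 6, 3, 2].
  Check: interpolating c through the α_i gives m(x) = 7 + 4·x (degree < 2) with m(α_i) = c_i for every i, so c is indeed a codeword.


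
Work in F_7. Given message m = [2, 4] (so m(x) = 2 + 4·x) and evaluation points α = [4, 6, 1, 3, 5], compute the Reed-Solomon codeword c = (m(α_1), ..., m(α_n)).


c = [4, 5, 6, 0, 1]

Message polynomial: m(x) = 2 + 4·x (mod 7).
For each evaluation point α_i, compute m(α_i) mod 7:
  α_1 = 4: Horner steps 4 → 4, so m(4) = 4.
  α_2 = 6: Horner steps 4 → 5, so m(6) = 5.
  α_3 = 1: Horner steps 4 → 6, so m(1) = 6.
  α_4 = 3: Horner steps 4 → 0, so m(3) = 0.
  α_5 = 5: Horner steps 4 → 1, so m(5) = 1.
Codeword c = [4, 5, 6, 0, 1] ∈ F_7^5.


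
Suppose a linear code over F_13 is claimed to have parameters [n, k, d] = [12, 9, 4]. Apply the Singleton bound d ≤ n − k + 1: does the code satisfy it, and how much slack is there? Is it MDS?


Singleton RHS = n − k + 1 = 4, slack = 0, bound satisfied, MDS.

Singleton bound: d ≤ n − k + 1.
Here n = 12, k = 9, so n − k + 1 = 4.
Given d = 4, check d ≤ 4: YES.
Slack = (n − k + 1) − d = 0.
The code is MDS (slack = 0).
Description: the claimed parameters are [12, 9, 4]_13; such a code would be MDS (meets Singleton bound).


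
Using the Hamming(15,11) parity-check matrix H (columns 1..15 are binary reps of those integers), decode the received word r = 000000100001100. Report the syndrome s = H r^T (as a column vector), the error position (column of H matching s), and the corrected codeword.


s = (0, 1, 1, 0)^T, error position = 6, corrected codeword c = 000001100001100

Compute s = H r^T mod 2 one row at a time:
  s_1 = 0 + 0 + 0 + 0 + 1 + 1 + 0 + 0 = 2 ≡ 0 (mod 2).
  s_2 = 0 + 0 + 0 + 1 + 1 + 1 + 0 + 0 = 3 ≡ 1 (mod 2).
  s_3 = 0 + 0 + 0 + 1 + 0 + 0 + 0 + 0 = 1 ≡ 1 (mod 2).
  s_4 = 0 + 0 + 0 + 1 + 0 + 0 + 1 + 0 = 2 ≡ 0 (mod 2).
s = (0, 1, 1, 0)^T — this equals column 6 of H (binary 0110), so error is at position 6.
Correct: flip bit 6 of r = 000000100001100 to get c = 000001100001100.


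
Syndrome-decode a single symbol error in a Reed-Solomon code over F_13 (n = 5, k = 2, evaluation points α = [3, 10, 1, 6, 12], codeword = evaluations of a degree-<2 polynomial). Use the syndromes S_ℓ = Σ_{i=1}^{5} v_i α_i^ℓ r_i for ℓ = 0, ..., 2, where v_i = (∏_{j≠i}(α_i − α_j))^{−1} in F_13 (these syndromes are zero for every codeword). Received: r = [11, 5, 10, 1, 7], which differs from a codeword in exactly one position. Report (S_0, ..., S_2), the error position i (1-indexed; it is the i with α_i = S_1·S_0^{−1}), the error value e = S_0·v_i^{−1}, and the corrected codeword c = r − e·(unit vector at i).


S = (7, 7, 7), error at position 3, error magnitude e = 1, c = [11, 5, 9, 1, 7].

Step 1: column multipliers v_i = (∏_{j≠i}(α_i − α_j))^{−1} mod 13.
  i = 1 (α = 3): (3−10)(3−1)(3−6)(3−12) = (−7)·2·(−3)·(−9) = −378 ≡ 12, so v_1 = 12^{−1} = 12 (mod 13).
  i = 2 (α = 10): (10−3)(10−1)(10−6)(10−12) = 7·9·4·(−2) = −504 ≡ 3, so v_2 = 3^{−1} = 9 (mod 13).
  i = 3 (α = 1): (1−3)(1−10)(1−6)(1−12) = (−2)·(−9)·(−5)·(−11) = 990 ≡ 2, so v_3 = 2^{−1} = 7 (mod 13).
  i = 4 (α = 6): (6−3)(6−10)(6−1)(6−12) = 3·(−4)·5·(−6) = 360 ≡ 9, so v_4 = 9^{−1} = 3 (mod 13).
  i = 5 (α = 12): (12−3)(12−10)(12−1)(12−6) = 9·2·11·6 = 1188 ≡ 5, so v_5 = 5^{−1} = 8 (mod 13).
  v = [12, 9, 7, 3, 8].
Step 2: syndromes of r = [11, 5, 10, 1, 7] (all sums mod 13).
  S_0 = Σ v_i r_i = 12·11 + 9·5 + 7·10 + 3·1 + 8·7 = 306 ≡ 7.
  S_1 = Σ v_i α_i r_i = 12·3·11 + 9·10·5 + 7·1·10 + 3·6·1 + 8·12·7 = 1606 ≡ 7.
  α_i^2 mod 13 = [9, 9, 1, 10, 1].
  S_2 = Σ v_i α_i^2 r_i = 12·9·11 + 9·9·5 + 7·1·10 + 3·10·1 + 8·1·7 = 1749 ≡ 7.
  S = (7, 7, 7) ≠ 0, so r is not a codeword (an error is present).
Step 3: locate the error. For a single error e at position i, S_ℓ = v_i·e·α_i^ℓ, so α_err = S_1/S_0.
  S_0^{−1} = 7^{−1} = 2 (mod 13), so α_err = 7·2 = 14 ≡ 1 = α_3. Error position i = 3.
  Consistency check: S_2/S_1 = 7·2 = 14 ≡ 1 = α_err ✓ (single-error assumption holds).
Step 4: error magnitude e = S_0/v_3 = S_0·∏_{j≠3}(α_3 − α_j) = 7·2 = 14 ≡ 1 (mod 13).
Step 5: correct position 3: c_3 = r_3 − e = 10 − 1 ≡ 9 (mod 13). Hence c = [11, 5, 9, 1, 7].
  Check: interpolating c through the α_i gives m(x) = 8 + 1·x (degree < 2) with m(α_i) = c_i for every i, so c is indeed a codeword.


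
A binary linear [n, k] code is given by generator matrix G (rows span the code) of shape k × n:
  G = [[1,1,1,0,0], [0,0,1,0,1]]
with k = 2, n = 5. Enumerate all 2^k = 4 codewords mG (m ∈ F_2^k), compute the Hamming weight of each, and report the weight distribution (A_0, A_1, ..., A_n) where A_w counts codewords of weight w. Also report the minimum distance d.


Weight distribution: A_0 = 1, A_2 = 1, A_3 = 2. Minimum distance d = 2.

Enumerate all 2^2 = 4 messages m ∈ F_2^2.
For each, compute codeword c = mG in F_2^5, then tally its weight.
  m = 00 → c = 00000, weight = 0.
  m = 10 → c = 11100, weight = 3.
  m = 01 → c = 00101, weight = 2.
  m = 11 → c = 11001, weight = 3.
Tally weights:
  weight 0: 1 codewords.
  weight 2: 1 codewords.
  weight 3: 2 codewords.
Minimum distance d = smallest w > 0 with A_w > 0 = 2.
Sanity: Σ A_w = 4 = 2^2 = 4 ✓.


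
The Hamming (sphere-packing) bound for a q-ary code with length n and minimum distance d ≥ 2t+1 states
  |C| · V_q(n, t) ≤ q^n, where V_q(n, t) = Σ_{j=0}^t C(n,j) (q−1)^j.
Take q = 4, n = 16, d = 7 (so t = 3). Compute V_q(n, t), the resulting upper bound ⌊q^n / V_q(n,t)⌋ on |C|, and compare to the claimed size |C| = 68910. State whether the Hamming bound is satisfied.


V_q(n, t) = 16249, q^n = 4294967296, Hamming bound = 264321, |C| = 68910 ≤ bound (satisfied).

Step 1: Compute V_q(n, t) = Σ_{j=0}^3 C(n, j) (q−1)^j.
  j = 0: C(16,0)·(3)^0 = 1·1 = 1.
  j = 1: C(16,1)·(3)^1 = 16·3 = 48.
  j = 2: C(16,2)·(3)^2 = 120·9 = 1080.
  j = 3: C(16,3)·(3)^3 = 560·27 = 15120.
  V_q(n, t) = 1 + 48 + 1080 + 15120 = 16249.
Step 2: q^n = 4^16 = 4294967296.
Step 3: Hamming bound ⌊q^n / V_q(n,t)⌋ = ⌊4294967296/16249⌋ = 264321.
Step 4: Compare |C| = 68910 to 264321: satisfied.
The claimed |C| lies below the Hamming bound.


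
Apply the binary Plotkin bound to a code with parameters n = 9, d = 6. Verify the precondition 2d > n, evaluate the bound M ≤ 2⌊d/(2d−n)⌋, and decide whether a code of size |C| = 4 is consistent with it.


Plotkin bound M ≤ 4; given |C| = 4 ≤ bound (satisfied).

Check applicability: 2d = 12, n = 9.
2d − n = 3 > 0, so Plotkin applies.
Compute d/(2d−n) = 6/3 ≈ 2.0000.
⌊d/(2d−n)⌋ = 2.
Plotkin bound: M ≤ 2·2 = 4.
Given |C| = 4, check: satisfied.
This |C| is at the Plotkin bound.


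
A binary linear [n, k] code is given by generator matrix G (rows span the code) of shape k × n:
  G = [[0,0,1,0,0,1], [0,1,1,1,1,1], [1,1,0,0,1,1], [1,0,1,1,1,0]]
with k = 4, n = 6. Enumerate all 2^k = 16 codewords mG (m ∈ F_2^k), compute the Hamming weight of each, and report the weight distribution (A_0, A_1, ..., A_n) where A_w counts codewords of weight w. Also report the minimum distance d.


Weight distribution: A_0 = 1, A_1 = 1, A_2 = 2, A_3 = 6, A_4 = 5, A_5 = 1. Minimum distance d = 1.

Enumerate all 2^4 = 16 messages m ∈ F_2^4.
For each, compute codeword c = mG in F_2^6, then tally its weight.
  m = 0000 → c = 000000, weight = 0.
  m = 1000 → c = 001001, weight = 2.
  m = 0100 → c = 011111, weight = 5.
  m = 1100 → c = 010110, weight = 3.
  m = 0010 → c = 110011, weight = 4.
  m = 1010 → c = 111010, weight = 4.
  m = 0110 → c = 101100, weight = 3.
  m = 1110 → c = 100101, weight = 3.
  m = 0001 → c = 101110, weight = 4.
  m = 1001 → c = 100111, weight = 4.
  m = 0101 → c = 110001, weight = 3.
  m = 1101 → c = 111000, weight = 3.
  m = 0011 → c = 011101, weight = 4.
  m = 1011 → c = 010100, weight = 2.
  m = 0111 → c = 000010, weight = 1.
  m = 1111 → c = 001011, weight = 3.
Tally weights:
  weight 0: 1 codewords.
  weight 1: 1 codewords.
  weight 2: 2 codewords.
  weight 3: 6 codewords.
  weight 4: 5 codewords.
  weight 5: 1 codewords.
Minimum distance d = smallest w > 0 with A_w > 0 = 1.
Sanity: Σ A_w = 16 = 2^4 = 16 ✓.


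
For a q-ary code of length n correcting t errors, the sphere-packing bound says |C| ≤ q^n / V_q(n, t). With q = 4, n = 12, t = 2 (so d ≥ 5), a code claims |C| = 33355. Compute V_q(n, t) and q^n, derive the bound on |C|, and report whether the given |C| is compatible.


V_q(n, t) = 631, q^n = 16777216, Hamming bound = 26588, |C| = 33355 > bound (violated).

Step 1: Compute V_q(n, t) = Σ_{j=0}^2 C(n, j) (q−1)^j.
  j = 0: C(12,0)·(3)^0 = 1·1 = 1.
  j = 1: C(12,1)·(3)^1 = 12·3 = 36.
  j = 2: C(12,2)·(3)^2 = 66·9 = 594.
  V_q(n, t) = 1 + 36 + 594 = 631.
Step 2: q^n = 4^12 = 16777216.
Step 3: Hamming bound ⌊q^n / V_q(n,t)⌋ = ⌊16777216/631⌋ = 26588.
Step 4: Compare |C| = 33355 to 26588: violated.
The claimed |C| lies above the Hamming bound, so no 4-ary code of length 12 with d ≥ 5 can have 33355 codewords.


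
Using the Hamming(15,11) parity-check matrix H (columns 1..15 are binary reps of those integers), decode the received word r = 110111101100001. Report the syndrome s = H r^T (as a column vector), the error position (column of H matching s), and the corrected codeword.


s = (1, 1, 1, 1)^T, error position = 15, corrected codeword c = 110111101100000

Compute s = H r^T mod 2 one row at a time:
  s_1 = 0 + 1 + 1 + 0 + 0 + 0 + 0 + 1 = 3 ≡ 1 (mod 2).
  s_2 = 1 + 1 + 1 + 1 + 0 + 0 + 0 + 1 = 5 ≡ 1 (mod 2).
  s_3 = 1 + 0 + 1 + 1 + 1 + 0 + 0 + 1 = 5 ≡ 1 (mod 2).
  s_4 = 1 + 0 + 1 + 1 + 1 + 0 + 0 + 1 = 5 ≡ 1 (mod 2).
s = (1, 1, 1, 1)^T — this equals column 15 of H (binary 1111), so error is at position 15.
Correct: flip bit 15 of r = 110111101100001 to get c = 110111101100000.


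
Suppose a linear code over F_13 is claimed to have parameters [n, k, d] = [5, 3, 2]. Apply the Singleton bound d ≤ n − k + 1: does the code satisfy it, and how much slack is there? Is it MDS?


Singleton RHS = n − k + 1 = 3, slack = 1, bound satisfied, not MDS.

Singleton bound: d ≤ n − k + 1.
Here n = 5, k = 3, so n − k + 1 = 3.
Given d = 2, check d ≤ 3: YES.
Slack = (n − k + 1) − d = 1.
The code is NOT MDS (slack = 1 > 0).
Description: the claimed parameters are [5, 3, 2]_13; such a code would be non-MDS.


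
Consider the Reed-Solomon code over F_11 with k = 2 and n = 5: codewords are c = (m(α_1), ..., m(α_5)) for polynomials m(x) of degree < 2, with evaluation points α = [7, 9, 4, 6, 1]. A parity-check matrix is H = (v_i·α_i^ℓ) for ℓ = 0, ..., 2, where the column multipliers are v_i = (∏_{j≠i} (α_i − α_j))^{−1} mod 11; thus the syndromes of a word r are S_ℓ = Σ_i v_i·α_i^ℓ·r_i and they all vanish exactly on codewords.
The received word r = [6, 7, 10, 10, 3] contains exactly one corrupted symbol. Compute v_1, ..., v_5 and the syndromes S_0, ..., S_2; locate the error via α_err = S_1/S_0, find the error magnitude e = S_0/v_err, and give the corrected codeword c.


S = (4, 2, 1), error at position 4, error magnitude e = 10, c = [6, 7, 10, 0, 3].

Step 1: column multipliers v_i = (∏_{j≠i}(α_i − α_j))^{−1} mod 11.
  i = 1 (α = 7): (7−9)(7−4)(7−6)(7−1) = (−2)·3·1·6 = −36 ≡ 8, so v_1 = 8^{−1} = 7 (mod 11).
  i = 2 (α = 9): (9−7)(9−4)(9−6)(9−1) = 2·5·3·8 = 240 ≡ 9, so v_2 = 9^{−1} = 5 (mod 11).
  i = 3 (α = 4): (4−7)(4−9)(4−6)(4−1) = (−3)·(−5)·(−2)·3 = −90 ≡ 9, so v_3 = 9^{−1} = 5 (mod 11).
  i = 4 (α = 6): (6−7)(6−9)(6−4)(6−1) = (−1)·(−3)·2·5 = 30 ≡ 8, so v_4 = 8^{−1} = 7 (mod 11).
  i = 5 (α = 1): (1−7)(1−9)(1−4)(1−6) = (−6)·(−8)·(−3)·(−5) = 720 ≡ 5, so v_5 = 5^{−1} = 9 (mod 11).
  v = [7, 5, 5, 7, 9].
Step 2: syndromes of r = [6, 7, 10, 10, 3] (all sums mod 11).
  S_0 = Σ v_i r_i = 7·6 + 5·7 + 5·10 + 7·10 + 9·3 = 224 ≡ 4.
  S_1 = Σ v_i α_i r_i = 7·7·6 + 5·9·7 + 5·4·10 + 7·6·10 + 9·1·3 = 1256 ≡ 2.
  α_i^2 mod 11 = [5, 4, 5, 3, 1].
  S_2 = Σ v_i α_i^2 r_i = 7·5·6 + 5·4·7 + 5·5·10 + 7·3·10 + 9·1·3 = 837 ≡ 1.
  S = (4, 2, 1) ≠ 0, so r is not a codeword (an error is present).
Step 3: locate the error. For a single error e at position i, S_ℓ = v_i·e·α_i^ℓ, so α_err = S_1/S_0.
  S_0^{−1} = 4^{−1} = 3 (mod 11), so α_err = 2·3 = 6 ≡ 6 = α_4. Error position i = 4.
  Consistency check: S_2/S_1 = 1·6 = 6 ≡ 6 = α_err ✓ (single-error assumption holds).
Step 4: error magnitude e = S_0/v_4 = S_0·∏_{j≠4}(α_4 − α_j) = 4·8 = 32 ≡ 10 (mod 11).
Step 5: correct position 4: c_4 = r_4 − e = 10 − 10 ≡ 0 (mod 11). Hence c = [6, 7, 10, 0, 3].
  Check: interpolating c through the α_i gives m(x) = 8 + 6·x (degree < 2) with m(α_i) = c_i for every i, so c is indeed a codeword.


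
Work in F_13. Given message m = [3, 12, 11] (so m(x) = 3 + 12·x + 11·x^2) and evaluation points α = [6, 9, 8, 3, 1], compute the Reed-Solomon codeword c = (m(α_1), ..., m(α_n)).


c = [3, 1, 10, 8, 0]

Message polynomial: m(x) = 3 + 12·x + 11·x^2 (mod 13).
For each evaluation point α_i, compute m(α_i) mod 13:
  α_1 = 6: Horner steps 11 → 0 → 3, so m(6) = 3.
  α_2 = 9: Horner steps 11 → 7 → 1, so m(9) = 1.
  α_3 = 8: Horner steps 11 → 9 → 10, so m(8) = 10.
  α_4 = 3: Horner steps 11 → 6 → 8, so m(3) = 8.
  α_5 = 1: Horner steps 11 → 10 → 0, so m(1) = 0.
Codeword c = [3, 1, 10, 8, 0] ∈ F_13^5.


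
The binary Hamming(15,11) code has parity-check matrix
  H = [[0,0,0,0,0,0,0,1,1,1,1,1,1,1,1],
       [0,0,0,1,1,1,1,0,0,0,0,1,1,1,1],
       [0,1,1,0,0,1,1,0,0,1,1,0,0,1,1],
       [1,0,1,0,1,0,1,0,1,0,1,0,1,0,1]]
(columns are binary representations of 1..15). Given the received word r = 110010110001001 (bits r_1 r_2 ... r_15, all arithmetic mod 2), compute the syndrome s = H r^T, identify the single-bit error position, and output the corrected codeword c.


s = (1, 0, 1, 0)^T, error position = 10, corrected codeword c = 110010110101001

Compute s = H r^T mod 2 one row at a time:
  s_1 = 1 + 0 + 0 + 0 + 1 + 0 + 0 + 1 = 3 ≡ 1 (mod 2).
  s_2 = 0 + 1 + 0 + 1 + 1 + 0 + 0 + 1 = 4 ≡ 0 (mod 2).
  s_3 = 1 + 0 + 0 + 1 + 0 + 0 + 0 + 1 = 3 ≡ 1 (mod 2).
  s_4 = 1 + 0 + 1 + 1 + 0 + 0 + 0 + 1 = 4 ≡ 0 (mod 2).
s = (1, 0, 1, 0)^T — this equals column 10 of H (binary 1010), so error is at position 10.
Correct: flip bit 10 of r = 110010110001001 to get c = 110010110101001.


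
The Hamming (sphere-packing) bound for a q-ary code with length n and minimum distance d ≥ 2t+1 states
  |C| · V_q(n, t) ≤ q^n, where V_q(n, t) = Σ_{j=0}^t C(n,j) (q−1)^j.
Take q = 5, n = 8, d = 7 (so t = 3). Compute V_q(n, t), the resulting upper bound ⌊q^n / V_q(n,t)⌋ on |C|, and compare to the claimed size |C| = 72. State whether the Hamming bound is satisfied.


V_q(n, t) = 4065, q^n = 390625, Hamming bound = 96, |C| = 72 ≤ bound (satisfied).

Step 1: Compute V_q(n, t) = Σ_{j=0}^3 C(n, j) (q−1)^j.
  j = 0: C(8,0)·(4)^0 = 1·1 = 1.
  j = 1: C(8,1)·(4)^1 = 8·4 = 32.
  j = 2: C(8,2)·(4)^2 = 28·16 = 448.
  j = 3: C(8,3)·(4)^3 = 56·64 = 3584.
  V_q(n, t) = 1 + 32 + 448 + 3584 = 4065.
Step 2: q^n = 5^8 = 390625.
Step 3: Hamming bound ⌊q^n / V_q(n,t)⌋ = ⌊390625/4065⌋ = 96.
Step 4: Compare |C| = 72 to 96: satisfied.
The claimed |C| lies below the Hamming bound.


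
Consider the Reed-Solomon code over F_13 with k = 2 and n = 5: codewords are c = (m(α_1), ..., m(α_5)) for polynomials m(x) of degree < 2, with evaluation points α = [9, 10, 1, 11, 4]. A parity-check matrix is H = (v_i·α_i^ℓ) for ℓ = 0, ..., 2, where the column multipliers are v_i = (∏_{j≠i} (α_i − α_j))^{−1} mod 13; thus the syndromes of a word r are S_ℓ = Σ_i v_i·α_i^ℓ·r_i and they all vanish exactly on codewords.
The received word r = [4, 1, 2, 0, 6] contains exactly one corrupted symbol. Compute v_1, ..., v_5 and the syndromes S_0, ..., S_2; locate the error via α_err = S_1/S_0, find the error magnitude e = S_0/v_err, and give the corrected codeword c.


S = (8, 10, 6), error at position 4, error magnitude e = 2, c = [4, 1, 2, 11, 6].

Step 1: column multipliers v_i = (∏_{j≠i}(α_i − α_j))^{−1} mod 13.
  i = 1 (α = 9): (9−10)(9−1)(9−11)(9−4) = (−1)·8·(−2)·5 = 80 ≡ 2, so v_1 = 2^{−1} = 7 (mod 13).
  i = 2 (α = 10): (10−9)(10−1)(10−11)(10−4) = 1·9·(−1)·6 = −54 ≡ 11, so v_2 = 11^{−1} = 6 (mod 13).
  i = 3 (α = 1): (1−9)(1−10)(1−11)(1−4) = (−8)·(−9)·(−10)·(−3) = 2160 ≡ 2, so v_3 = 2^{−1} = 7 (mod 13).
  i = 4 (α = 11): (11−9)(11−10)(11−1)(11−4) = 2·1·10·7 = 140 ≡ 10, so v_4 = 10^{−1} = 4 (mod 13).
  i = 5 (α = 4): (4−9)(4−10)(4−1)(4−11) = (−5)·(−6)·3·(−7) = −630 ≡ 7, so v_5 = 7^{−1} = 2 (mod 13).
  v = [7, 6, 7, 4, 2].
Step 2: syndromes of r = [4, 1, 2, 0, 6] (all sums mod 13).
  S_0 = Σ v_i r_i = 7·4 + 6·1 + 7·2 + 4·0 + 2·6 = 60 ≡ 8.
  S_1 = Σ v_i α_i r_i = 7·9·4 + 6·10·1 + 7·1·2 + 4·11·0 + 2·4·6 = 374 ≡ 10.
  α_i^2 mod 13 = [3, 9, 1, 4, 3].
  S_2 = Σ v_i α_i^2 r_i = 7·3·4 + 6·9·1 + 7·1·2 + 4·4·0 + 2·3·6 = 188 ≡ 6.
  S = (8, 10, 6) ≠ 0, so r is not a codeword (an error is present).
Step 3: locate the error. For a single error e at position i, S_ℓ = v_i·e·α_i^ℓ, so α_err = S_1/S_0.
  S_0^{−1} = 8^{−1} = 5 (mod 13), so α_err = 10·5 = 50 ≡ 11 = α_4. Error position i = 4.
  Consistency check: S_2/S_1 = 6·4 = 24 ≡ 11 = α_err ✓ (single-error assumption holds).
Step 4: error magnitude e = S_0/v_4 = S_0·∏_{j≠4}(α_4 − α_j) = 8·10 = 80 ≡ 2 (mod 13).
Step 5: correct position 4: c_4 = r_4 − e = 0 − 2 ≡ 11 (mod 13). Hence c = [4, 1, 2, 11, 6].
  Check: interpolating c through the α_i gives m(x) = 5 + 10·x (degree < 2) with m(α_i) = c_i for every i, so c is indeed a codeword.
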